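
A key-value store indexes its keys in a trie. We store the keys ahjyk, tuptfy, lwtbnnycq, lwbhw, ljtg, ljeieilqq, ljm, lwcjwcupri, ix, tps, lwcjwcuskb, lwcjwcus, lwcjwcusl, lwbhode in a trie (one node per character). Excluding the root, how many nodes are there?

Insert word by word; a character creates a node only if that edge doesn't already exist:
  "ahjyk" → 5 new (a, h, j, y, k)
  "tuptfy" → 6 new (t, u, p, t, f, y)
  "lwtbnnycq" → 9 new (l, w, t, b, n, n, y, c, q)
  "lwbhw" → prefix "lw" already present; 3 new (b, h, w)
  "ljtg" → prefix "l" already present; 3 new (j, t, g)
  "ljeieilqq" → prefix "lj" already present; 7 new (e, i, e, i, l, q, q)
  "ljm" → prefix "lj" already present; 1 new (m)
  "lwcjwcupri" → prefix "lw" already present; 8 new (c, j, w, c, u, p, r, i)
  "ix" → 2 new (i, x)
  "tps" → prefix "t" already present; 2 new (p, s)
  "lwcjwcuskb" → prefix "lwcjwcu" already present; 3 new (s, k, b)
  "lwcjwcus" → prefix "lwcjwcus" already present; 0 new (none)
  "lwcjwcusl" → prefix "lwcjwcus" already present; 1 new (l)
  "lwbhode" → prefix "lwbh" already present; 3 new (o, d, e)
Total nodes = 5 + 6 + 9 + 3 + 3 + 7 + 1 + 8 + 2 + 2 + 3 + 0 + 1 + 3 = 53

53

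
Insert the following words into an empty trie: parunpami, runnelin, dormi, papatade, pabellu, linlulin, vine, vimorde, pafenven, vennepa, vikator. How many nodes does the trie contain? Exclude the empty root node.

Count nodes per top-level branch (shared prefixes stored once):
  'd'-branch (dormi): 5 nodes
  'l'-branch (linlulin): 8 nodes
  'p'-branch (pabellu, pafenven, papatade, parunpami): 26 nodes
  'r'-branch (runnelin): 8 nodes
  'v'-branch (vennepa, vikator, vimorde, vine): 20 nodes
Sum: 67

67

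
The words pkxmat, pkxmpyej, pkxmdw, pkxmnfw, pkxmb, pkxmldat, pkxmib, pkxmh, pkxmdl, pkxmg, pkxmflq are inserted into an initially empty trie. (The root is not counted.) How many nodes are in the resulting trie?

Insert word by word; a character creates a node only if that edge doesn't already exist:
  "pkxmat" → 6 new (p, k, x, m, a, t)
  "pkxmpyej" → prefix "pkxm" already present; 4 new (p, y, e, j)
  "pkxmdw" → prefix "pkxm" already present; 2 new (d, w)
  "pkxmnfw" → prefix "pkxm" already present; 3 new (n, f, w)
  "pkxmb" → prefix "pkxm" already present; 1 new (b)
  "pkxmldat" → prefix "pkxm" already present; 4 new (l, d, a, t)
  "pkxmib" → prefix "pkxm" already present; 2 new (i, b)
  "pkxmh" → prefix "pkxm" already present; 1 new (h)
  "pkxmdl" → prefix "pkxmd" already present; 1 new (l)
  "pkxmg" → prefix "pkxm" already present; 1 new (g)
  "pkxmflq" → prefix "pkxm" already present; 3 new (f, l, q)
Total nodes = 6 + 4 + 2 + 3 + 1 + 4 + 2 + 1 + 1 + 1 + 3 = 28

28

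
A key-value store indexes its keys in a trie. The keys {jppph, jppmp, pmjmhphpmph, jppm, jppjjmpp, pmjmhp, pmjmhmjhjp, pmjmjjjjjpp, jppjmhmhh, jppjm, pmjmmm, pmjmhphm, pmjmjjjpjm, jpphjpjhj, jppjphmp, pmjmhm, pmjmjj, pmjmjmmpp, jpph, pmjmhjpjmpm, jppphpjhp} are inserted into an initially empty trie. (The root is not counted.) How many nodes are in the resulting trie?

70

Insert word by word; a character creates a node only if that edge doesn't already exist:
  "jppph" → 5 new (j, p, p, p, h)
  "jppmp" → prefix "jpp" already present; 2 new (m, p)
  "pmjmhphpmph" → 11 new (p, m, j, m, h, p, h, p, m, p, h)
  "jppm" → prefix "jppm" already present; 0 new (none)
  "jppjjmpp" → prefix "jpp" already present; 5 new (j, j, m, p, p)
  "pmjmhp" → prefix "pmjmhp" already present; 0 new (none)
  "pmjmhmjhjp" → prefix "pmjmh" already present; 5 new (m, j, h, j, p)
  "pmjmjjjjjpp" → prefix "pmjm" already present; 7 new (j, j, j, j, j, p, p)
  "jppjmhmhh" → prefix "jppj" already present; 5 new (m, h, m, h, h)
  "jppjm" → prefix "jppjm" already present; 0 new (none)
  "pmjmmm" → prefix "pmjm" already present; 2 new (m, m)
  "pmjmhphm" → prefix "pmjmhph" already present; 1 new (m)
  "pmjmjjjpjm" → prefix "pmjmjjj" already present; 3 new (p, j, m)
  "jpphjpjhj" → prefix "jpp" already present; 6 new (h, j, p, j, h, j)
  "jppjphmp" → prefix "jppj" already present; 4 new (p, h, m, p)
  "pmjmhm" → prefix "pmjmhm" already present; 0 new (none)
  "pmjmjj" → prefix "pmjmjj" already present; 0 new (none)
  "pmjmjmmpp" → prefix "pmjmj" already present; 4 new (m, m, p, p)
  "jpph" → prefix "jpph" already present; 0 new (none)
  "pmjmhjpjmpm" → prefix "pmjmh" already present; 6 new (j, p, j, m, p, m)
  "jppphpjhp" → prefix "jppph" already present; 4 new (p, j, h, p)
Total nodes = 5 + 2 + 11 + 0 + 5 + 0 + 5 + 7 + 5 + 0 + 2 + 1 + 3 + 6 + 4 + 0 + 0 + 4 + 0 + 6 + 4 = 70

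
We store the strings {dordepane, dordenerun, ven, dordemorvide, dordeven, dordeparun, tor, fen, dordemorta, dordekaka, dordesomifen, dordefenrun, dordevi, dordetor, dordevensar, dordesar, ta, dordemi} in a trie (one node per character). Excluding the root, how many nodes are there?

Insert word by word; a character creates a node only if that edge doesn't already exist:
  "dordepane" → 9 new (d, o, r, d, e, p, a, n, e)
  "dordenerun" → prefix "dorde" already present; 5 new (n, e, r, u, n)
  "ven" → 3 new (v, e, n)
  "dordemorvide" → prefix "dorde" already present; 7 new (m, o, r, v, i, d, e)
  "dordeven" → prefix "dorde" already present; 3 new (v, e, n)
  "dordeparun" → prefix "dordepa" already present; 3 new (r, u, n)
  "tor" → 3 new (t, o, r)
  "fen" → 3 new (f, e, n)
  "dordemorta" → prefix "dordemor" already present; 2 new (t, a)
  "dordekaka" → prefix "dorde" already present; 4 new (k, a, k, a)
  "dordesomifen" → prefix "dorde" already present; 7 new (s, o, m, i, f, e, n)
  "dordefenrun" → prefix "dorde" already present; 6 new (f, e, n, r, u, n)
  "dordevi" → prefix "dordev" already present; 1 new (i)
  "dordetor" → prefix "dorde" already present; 3 new (t, o, r)
  "dordevensar" → prefix "dordeven" already present; 3 new (s, a, r)
  "dordesar" → prefix "dordes" already present; 2 new (a, r)
  "ta" → prefix "t" already present; 1 new (a)
  "dordemi" → prefix "dordem" already present; 1 new (i)
Total nodes = 9 + 5 + 3 + 7 + 3 + 3 + 3 + 3 + 2 + 4 + 7 + 6 + 1 + 3 + 3 + 2 + 1 + 1 = 66

66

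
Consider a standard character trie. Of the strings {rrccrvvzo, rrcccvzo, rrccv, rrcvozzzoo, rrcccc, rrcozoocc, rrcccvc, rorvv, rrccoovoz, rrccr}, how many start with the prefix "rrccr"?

2

Filter for entries beginning with "rrccr":
Matches: "rrccr", "rrccrvvzo"
Count: 2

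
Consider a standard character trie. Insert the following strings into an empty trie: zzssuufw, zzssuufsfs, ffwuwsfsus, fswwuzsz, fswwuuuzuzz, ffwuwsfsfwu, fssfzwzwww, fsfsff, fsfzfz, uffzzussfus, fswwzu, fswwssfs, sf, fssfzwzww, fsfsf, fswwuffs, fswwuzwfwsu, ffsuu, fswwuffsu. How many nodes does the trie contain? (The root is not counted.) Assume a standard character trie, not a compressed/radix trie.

83

Count nodes per top-level branch (shared prefixes stored once):
  'f'-branch (ffsuu, ffwuwsfsfwu, ffwuwsfsus, fsfsf, fsfsff, fsfzfz, fssfzwzww, fssfzwzwww, fswwssfs, fswwuffs, fswwuffsu, fswwuuuzuzz, fswwuzsz, fswwuzwfwsu, fswwzu): 59 nodes
  's'-branch (sf): 2 nodes
  'u'-branch (uffzzussfus): 11 nodes
  'z'-branch (zzssuufsfs, zzssuufw): 11 nodes
Sum: 83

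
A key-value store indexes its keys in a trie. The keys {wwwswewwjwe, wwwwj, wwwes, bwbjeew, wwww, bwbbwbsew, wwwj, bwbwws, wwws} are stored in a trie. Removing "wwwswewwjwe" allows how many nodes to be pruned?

7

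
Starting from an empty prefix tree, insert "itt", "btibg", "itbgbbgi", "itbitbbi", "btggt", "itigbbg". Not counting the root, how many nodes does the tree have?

Count nodes per top-level branch (shared prefixes stored once):
  'b'-branch (btggt, btibg): 8 nodes
  'i'-branch (itbgbbgi, itbitbbi, itigbbg, itt): 19 nodes
Sum: 27

27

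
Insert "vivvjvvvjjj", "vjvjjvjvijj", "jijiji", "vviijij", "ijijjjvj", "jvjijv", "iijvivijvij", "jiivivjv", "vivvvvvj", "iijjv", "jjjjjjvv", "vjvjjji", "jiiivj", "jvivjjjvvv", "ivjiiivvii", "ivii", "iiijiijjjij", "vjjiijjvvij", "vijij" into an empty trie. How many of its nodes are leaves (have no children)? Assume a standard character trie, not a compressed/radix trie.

19

Leaves are exactly the stored words that no other stored word extends.
Those words: "iiijiijjjij", "iijjv", "iijvivijvij", "ijijjjvj", "ivii", "ivjiiivvii", "jiiivj", "jiivivjv", "jijiji", "jjjjjjvv", "jvivjjjvvv", "jvjijv", "vijij", "vivvjvvvjjj", "vivvvvvj", "vjjiijjvvij", "vjvjjji", "vjvjjvjvijj", "vviijij"
Leaf count: 19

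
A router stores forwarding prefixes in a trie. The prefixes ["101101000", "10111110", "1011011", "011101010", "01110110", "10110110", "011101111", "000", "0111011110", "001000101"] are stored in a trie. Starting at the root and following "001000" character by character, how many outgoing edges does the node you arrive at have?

1

Walk "001000" from the root, arriving at one node.
Characters that immediately follow "001000" among the stored strings: {1}.
That node has 1 child edge.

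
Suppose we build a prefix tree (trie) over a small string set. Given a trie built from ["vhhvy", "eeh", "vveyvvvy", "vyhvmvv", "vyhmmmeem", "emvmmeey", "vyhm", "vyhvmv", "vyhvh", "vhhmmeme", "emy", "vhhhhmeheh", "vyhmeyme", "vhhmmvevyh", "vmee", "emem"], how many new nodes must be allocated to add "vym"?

1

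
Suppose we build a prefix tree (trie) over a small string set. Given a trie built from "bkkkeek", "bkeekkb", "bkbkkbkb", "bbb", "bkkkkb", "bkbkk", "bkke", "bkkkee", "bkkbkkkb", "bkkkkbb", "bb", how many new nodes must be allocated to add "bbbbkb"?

Walking "bbbbkb" from the root, the first 3 characters ("bbb") follow existing edges; "b" is the first miss.
Each of the 3 remaining characters creates one node.

3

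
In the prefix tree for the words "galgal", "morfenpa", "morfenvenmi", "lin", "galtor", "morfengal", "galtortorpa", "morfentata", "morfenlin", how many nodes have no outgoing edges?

8

Leaves are exactly the stored words that no other stored word extends.
Those words: "galgal", "galtortorpa", "lin", "morfengal", "morfenlin", "morfenpa", "morfentata", "morfenvenmi"
Leaf count: 8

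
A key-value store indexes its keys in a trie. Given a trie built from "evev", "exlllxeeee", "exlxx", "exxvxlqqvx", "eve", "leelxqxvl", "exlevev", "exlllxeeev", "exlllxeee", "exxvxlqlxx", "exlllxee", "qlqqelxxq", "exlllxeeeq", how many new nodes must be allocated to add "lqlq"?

3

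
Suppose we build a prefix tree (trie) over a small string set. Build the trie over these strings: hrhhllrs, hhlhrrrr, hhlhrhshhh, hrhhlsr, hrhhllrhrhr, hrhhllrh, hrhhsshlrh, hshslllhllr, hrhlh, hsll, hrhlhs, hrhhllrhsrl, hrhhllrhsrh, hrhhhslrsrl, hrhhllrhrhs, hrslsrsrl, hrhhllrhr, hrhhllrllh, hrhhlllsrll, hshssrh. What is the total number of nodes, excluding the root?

Count nodes per top-level branch (shared prefixes stored once):
  'h'-branch (hhlhrhshhh, hhlhrrrr, hrhhhslrsrl, hrhhlllsrll, hrhhllrh, hrhhllrhr, hrhhllrhrhr, hrhhllrhrhs, hrhhllrhsrh, hrhhllrhsrl, hrhhllrllh, hrhhllrs, hrhhlsr, hrhhsshlrh, hrhlh, hrhlhs, hrslsrsrl, hshslllhllr, hshssrh, hsll): 77 nodes
Sum: 77

77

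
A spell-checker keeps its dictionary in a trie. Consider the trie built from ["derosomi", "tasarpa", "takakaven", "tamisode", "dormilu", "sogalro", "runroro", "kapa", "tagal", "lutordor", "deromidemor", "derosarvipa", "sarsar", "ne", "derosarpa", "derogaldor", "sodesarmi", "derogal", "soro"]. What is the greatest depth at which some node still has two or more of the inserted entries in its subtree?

Equivalently: take the maximum, over all pairs, of their longest common prefix length.
"derogal" and "derogaldor" agree on "derogal" (7 characters) before diverging; nothing deeper is shared.
Longest shared-prefix length: 7

7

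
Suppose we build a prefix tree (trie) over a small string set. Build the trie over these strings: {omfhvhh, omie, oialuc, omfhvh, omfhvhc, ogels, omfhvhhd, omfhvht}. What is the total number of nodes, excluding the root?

21

For each word, the new-node count is its length minus the longest prefix already in the trie:
  "omfhvhh" → 7 new (o, m, f, h, v, h, h)
  "omie" → prefix "om" already present; 2 new (i, e)
  "oialuc" → prefix "o" already present; 5 new (i, a, l, u, c)
  "omfhvh" → prefix "omfhvh" already present; 0 new (none)
  "omfhvhc" → prefix "omfhvh" already present; 1 new (c)
  "ogels" → prefix "o" already present; 4 new (g, e, l, s)
  "omfhvhhd" → prefix "omfhvhh" already present; 1 new (d)
  "omfhvht" → prefix "omfhvh" already present; 1 new (t)
Total nodes = 7 + 2 + 5 + 0 + 1 + 4 + 1 + 1 = 21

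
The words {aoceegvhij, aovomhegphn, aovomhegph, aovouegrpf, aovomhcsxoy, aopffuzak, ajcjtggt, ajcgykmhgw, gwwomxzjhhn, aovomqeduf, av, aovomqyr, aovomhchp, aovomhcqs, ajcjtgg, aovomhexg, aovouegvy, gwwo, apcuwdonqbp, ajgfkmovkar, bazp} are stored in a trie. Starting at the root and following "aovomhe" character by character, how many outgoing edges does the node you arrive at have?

Walk "aovomhe" from the root, arriving at one node.
Characters that immediately follow "aovomhe" among the stored strings: {g, x}.
That node has 2 child edges.

2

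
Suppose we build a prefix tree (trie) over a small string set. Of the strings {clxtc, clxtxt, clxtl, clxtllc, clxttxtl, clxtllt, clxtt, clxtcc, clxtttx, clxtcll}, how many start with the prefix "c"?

10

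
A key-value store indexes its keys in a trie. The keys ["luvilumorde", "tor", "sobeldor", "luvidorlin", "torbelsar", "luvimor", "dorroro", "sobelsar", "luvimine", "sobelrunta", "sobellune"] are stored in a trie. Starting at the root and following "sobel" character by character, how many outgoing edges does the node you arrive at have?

The children of the "sobel" node are the distinct next characters among strings starting with "sobel".
Characters that immediately follow "sobel" among the stored strings: {d, l, r, s}.
That node has 4 child edges.

4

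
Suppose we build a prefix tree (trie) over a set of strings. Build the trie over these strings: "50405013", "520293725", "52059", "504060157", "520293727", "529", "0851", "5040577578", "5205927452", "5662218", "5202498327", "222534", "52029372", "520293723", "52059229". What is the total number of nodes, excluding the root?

60

Count nodes per top-level branch (shared prefixes stored once):
  '0'-branch (0851): 4 nodes
  '2'-branch (222534): 6 nodes
  '5'-branch (50405013, 5040577578, 504060157, 5202498327, 52029372, 520293723, 520293725, 520293727, 52059, 52059229, 5205927452, 529, 5662218): 50 nodes
Sum: 60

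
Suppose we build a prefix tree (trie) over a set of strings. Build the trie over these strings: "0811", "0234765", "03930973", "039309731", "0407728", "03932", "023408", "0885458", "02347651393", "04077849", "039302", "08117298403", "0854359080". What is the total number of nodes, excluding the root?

55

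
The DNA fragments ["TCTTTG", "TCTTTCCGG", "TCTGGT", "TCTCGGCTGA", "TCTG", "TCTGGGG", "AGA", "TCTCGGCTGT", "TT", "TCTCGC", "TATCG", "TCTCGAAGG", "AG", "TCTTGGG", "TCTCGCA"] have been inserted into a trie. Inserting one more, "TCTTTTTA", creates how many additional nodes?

3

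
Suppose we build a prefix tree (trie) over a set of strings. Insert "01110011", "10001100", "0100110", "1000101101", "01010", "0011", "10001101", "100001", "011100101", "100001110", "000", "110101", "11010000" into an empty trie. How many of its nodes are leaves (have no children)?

12

A leaf is a node with no children — equivalently, the end of a word that is not a proper prefix of any other stored word.
Those words: "000", "0011", "0100110", "01010", "011100101", "01110011", "100001110", "1000101101", "10001100", "10001101", "11010000", "110101"
Leaf count: 12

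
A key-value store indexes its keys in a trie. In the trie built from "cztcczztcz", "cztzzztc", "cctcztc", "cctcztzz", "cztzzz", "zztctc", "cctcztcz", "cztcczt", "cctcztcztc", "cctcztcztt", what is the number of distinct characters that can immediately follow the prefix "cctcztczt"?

2

Follow the path "cctcztczt" to its node, then look at its outgoing edges.
Characters that immediately follow "cctcztczt" among the stored strings: {c, t}.
That node has 2 child edges.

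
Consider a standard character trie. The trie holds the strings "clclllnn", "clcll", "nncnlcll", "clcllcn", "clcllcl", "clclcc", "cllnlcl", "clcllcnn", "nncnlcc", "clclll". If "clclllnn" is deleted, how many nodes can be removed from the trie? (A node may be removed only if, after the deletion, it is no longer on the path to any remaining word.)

After clearing the end-marker at "clclllnn", prune upward until reaching a node still needed by another word.
The suffix "nn" (2 nodes) is used only by "clclllnn"; "clclll" is itself a stored word, so pruning stops there.
Nodes removed: 2

2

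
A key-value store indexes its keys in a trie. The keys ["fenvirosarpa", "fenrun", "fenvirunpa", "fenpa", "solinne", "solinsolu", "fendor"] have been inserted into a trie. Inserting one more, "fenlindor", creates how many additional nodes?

"fen" is already a path in the trie; the remaining "lindor" must be added.
So 9 − 3 = 6 new nodes.

6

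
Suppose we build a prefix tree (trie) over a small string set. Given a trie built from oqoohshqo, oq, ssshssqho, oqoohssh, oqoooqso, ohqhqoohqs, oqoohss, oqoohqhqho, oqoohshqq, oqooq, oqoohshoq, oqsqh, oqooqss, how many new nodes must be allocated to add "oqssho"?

3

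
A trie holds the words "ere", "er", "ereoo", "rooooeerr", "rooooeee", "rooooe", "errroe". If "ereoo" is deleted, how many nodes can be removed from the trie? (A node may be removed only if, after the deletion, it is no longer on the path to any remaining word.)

2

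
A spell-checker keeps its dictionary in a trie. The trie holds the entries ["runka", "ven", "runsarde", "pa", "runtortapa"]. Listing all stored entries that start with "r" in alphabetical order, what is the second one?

Filter for "r…" and sort: "runka", "runsarde", "runtortapa"
Position 2: runsarde

runsarde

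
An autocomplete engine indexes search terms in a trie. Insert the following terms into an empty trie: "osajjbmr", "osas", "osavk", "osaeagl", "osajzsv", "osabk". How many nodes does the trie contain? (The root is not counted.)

Count nodes per top-level branch (shared prefixes stored once):
  'o'-branch (osabk, osaeagl, osajjbmr, osajzsv, osas, osavk): 20 nodes
Sum: 20

20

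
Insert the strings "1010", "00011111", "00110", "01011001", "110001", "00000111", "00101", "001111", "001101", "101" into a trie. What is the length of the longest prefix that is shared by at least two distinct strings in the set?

The deepest shared node is where two words last agree before diverging.
e.g. "00110" and "001101" share the prefix "00110" of length 5; no pair shares a longer one.
Longest shared-prefix length: 5

5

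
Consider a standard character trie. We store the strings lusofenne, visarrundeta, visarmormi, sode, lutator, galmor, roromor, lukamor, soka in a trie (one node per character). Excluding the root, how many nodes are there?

55

Trace insertions, counting only characters that open a new branch:
  "lusofenne" → 9 new (l, u, s, o, f, e, n, n, e)
  "visarrundeta" → 12 new (v, i, s, a, r, r, u, n, d, e, t, a)
  "visarmormi" → prefix "visar" already present; 5 new (m, o, r, m, i)
  "sode" → 4 new (s, o, d, e)
  "lutator" → prefix "lu" already present; 5 new (t, a, t, o, r)
  "galmor" → 6 new (g, a, l, m, o, r)
  "roromor" → 7 new (r, o, r, o, m, o, r)
  "lukamor" → prefix "lu" already present; 5 new (k, a, m, o, r)
  "soka" → prefix "so" already present; 2 new (k, a)
Total nodes = 9 + 12 + 5 + 4 + 5 + 6 + 7 + 5 + 2 = 55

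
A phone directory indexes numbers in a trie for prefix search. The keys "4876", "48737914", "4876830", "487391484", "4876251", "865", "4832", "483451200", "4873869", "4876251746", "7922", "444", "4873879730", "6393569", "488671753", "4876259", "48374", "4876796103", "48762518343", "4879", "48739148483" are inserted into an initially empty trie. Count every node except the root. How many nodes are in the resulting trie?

78

Trace insertions, counting only characters that open a new branch:
  "4876" → 4 new (4, 8, 7, 6)
  "48737914" → prefix "487" already present; 5 new (3, 7, 9, 1, 4)
  "4876830" → prefix "4876" already present; 3 new (8, 3, 0)
  "487391484" → prefix "4873" already present; 5 new (9, 1, 4, 8, 4)
  "4876251" → prefix "4876" already present; 3 new (2, 5, 1)
  "865" → 3 new (8, 6, 5)
  "4832" → prefix "48" already present; 2 new (3, 2)
  "483451200" → prefix "483" already present; 6 new (4, 5, 1, 2, 0, 0)
  "4873869" → prefix "4873" already present; 3 new (8, 6, 9)
  "4876251746" → prefix "4876251" already present; 3 new (7, 4, 6)
  "7922" → 4 new (7, 9, 2, 2)
  "444" → prefix "4" already present; 2 new (4, 4)
  "4873879730" → prefix "48738" already present; 5 new (7, 9, 7, 3, 0)
  "6393569" → 7 new (6, 3, 9, 3, 5, 6, 9)
  "488671753" → prefix "48" already present; 7 new (8, 6, 7, 1, 7, 5, 3)
  "4876259" → prefix "487625" already present; 1 new (9)
  "48374" → prefix "483" already present; 2 new (7, 4)
  "4876796103" → prefix "4876" already present; 6 new (7, 9, 6, 1, 0, 3)
  "48762518343" → prefix "4876251" already present; 4 new (8, 3, 4, 3)
  "4879" → prefix "487" already present; 1 new (9)
  "48739148483" → prefix "487391484" already present; 2 new (8, 3)
Total nodes = 4 + 5 + 3 + 5 + 3 + 3 + 2 + 6 + 3 + 3 + 4 + 2 + 5 + 7 + 7 + 1 + 2 + 6 + 4 + 1 + 2 = 78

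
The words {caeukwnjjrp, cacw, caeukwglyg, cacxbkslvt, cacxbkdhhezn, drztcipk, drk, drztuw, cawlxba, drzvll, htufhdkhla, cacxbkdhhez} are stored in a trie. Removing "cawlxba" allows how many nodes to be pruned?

5

A node on "cawlxba"'s path can go only if nothing else ends at it or branches off below it.
The suffix "wlxba" (5 nodes) is used only by "cawlxba"; the node for "ca" still has the child "e", so pruning stops there.
Nodes removed: 5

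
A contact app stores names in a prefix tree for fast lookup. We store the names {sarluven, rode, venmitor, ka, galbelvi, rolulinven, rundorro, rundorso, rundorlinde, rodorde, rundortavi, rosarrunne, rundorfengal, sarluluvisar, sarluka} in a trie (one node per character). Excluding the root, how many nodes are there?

83

Count nodes per top-level branch (shared prefixes stored once):
  'g'-branch (galbelvi): 8 nodes
  'k'-branch (ka): 2 nodes
  'r'-branch (rode, rodorde, rolulinven, rosarrunne, rundorfengal, rundorlinde, rundorro, rundorso, rundortavi): 48 nodes
  's'-branch (sarluka, sarluluvisar, sarluven): 17 nodes
  'v'-branch (venmitor): 8 nodes
Sum: 83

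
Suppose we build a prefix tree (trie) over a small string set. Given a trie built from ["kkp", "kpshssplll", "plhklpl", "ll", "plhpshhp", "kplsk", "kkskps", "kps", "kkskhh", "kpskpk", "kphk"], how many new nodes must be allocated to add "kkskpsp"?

1

Walking "kkskpsp" from the root, the first 6 characters ("kkskps") follow existing edges; "p" is the first miss.
New nodes needed: |"kkskpsp"| − 6 = 7 − 6 = 1.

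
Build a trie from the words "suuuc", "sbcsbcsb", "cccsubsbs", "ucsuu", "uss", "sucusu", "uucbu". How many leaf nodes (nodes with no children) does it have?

A leaf is a node with no children — equivalently, the end of a word that is not a proper prefix of any other stored word.
Those words: "cccsubsbs", "sbcsbcsb", "sucusu", "suuuc", "ucsuu", "uss", "uucbu"
Leaf count: 7

7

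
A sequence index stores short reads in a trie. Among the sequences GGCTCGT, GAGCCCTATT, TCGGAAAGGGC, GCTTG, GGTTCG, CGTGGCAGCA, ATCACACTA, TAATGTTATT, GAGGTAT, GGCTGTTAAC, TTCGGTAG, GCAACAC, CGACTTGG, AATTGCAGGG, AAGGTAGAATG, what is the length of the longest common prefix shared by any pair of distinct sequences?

The deepest shared node is where two words last agree before diverging.
"GGCTCGT" and "GGCTGTTAAC" agree on "GGCT" (4 characters) before diverging; nothing deeper is shared.
Longest shared-prefix length: 4

4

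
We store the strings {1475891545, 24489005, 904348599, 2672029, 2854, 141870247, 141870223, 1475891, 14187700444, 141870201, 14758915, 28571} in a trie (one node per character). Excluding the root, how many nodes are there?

55

For each word, the new-node count is its length minus the longest prefix already in the trie:
  "1475891545" → 10 new (1, 4, 7, 5, 8, 9, 1, 5, 4, 5)
  "24489005" → 8 new (2, 4, 4, 8, 9, 0, 0, 5)
  "904348599" → 9 new (9, 0, 4, 3, 4, 8, 5, 9, 9)
  "2672029" → prefix "2" already present; 6 new (6, 7, 2, 0, 2, 9)
  "2854" → prefix "2" already present; 3 new (8, 5, 4)
  "141870247" → prefix "14" already present; 7 new (1, 8, 7, 0, 2, 4, 7)
  "141870223" → prefix "1418702" already present; 2 new (2, 3)
  "1475891" → prefix "1475891" already present; 0 new (none)
  "14187700444" → prefix "14187" already present; 6 new (7, 0, 0, 4, 4, 4)
  "141870201" → prefix "1418702" already present; 2 new (0, 1)
  "14758915" → prefix "14758915" already present; 0 new (none)
  "28571" → prefix "285" already present; 2 new (7, 1)
Total nodes = 10 + 8 + 9 + 6 + 3 + 7 + 2 + 0 + 6 + 2 + 0 + 2 = 55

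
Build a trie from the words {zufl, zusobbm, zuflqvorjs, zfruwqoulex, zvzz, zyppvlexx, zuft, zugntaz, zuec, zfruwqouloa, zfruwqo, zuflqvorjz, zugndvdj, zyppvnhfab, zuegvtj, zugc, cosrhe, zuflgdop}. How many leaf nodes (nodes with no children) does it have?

Leaves are exactly the stored words that no other stored word extends.
Those words: "cosrhe", "zfruwqoulex", "zfruwqouloa", "zuec", "zuegvtj", "zuflgdop", "zuflqvorjs", "zuflqvorjz", "zuft", "zugc", "zugndvdj", "zugntaz", "zusobbm", "zvzz", "zyppvlexx", "zyppvnhfab"
Leaf count: 16

16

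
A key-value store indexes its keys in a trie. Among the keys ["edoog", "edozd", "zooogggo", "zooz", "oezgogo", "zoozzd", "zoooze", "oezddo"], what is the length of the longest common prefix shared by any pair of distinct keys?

4

Look for the deepest trie node that still has at least two words in its subtree.
e.g. "zooogggo" and "zoooze" share the prefix "zooo" of length 4; no pair shares a longer one.
Longest shared-prefix length: 4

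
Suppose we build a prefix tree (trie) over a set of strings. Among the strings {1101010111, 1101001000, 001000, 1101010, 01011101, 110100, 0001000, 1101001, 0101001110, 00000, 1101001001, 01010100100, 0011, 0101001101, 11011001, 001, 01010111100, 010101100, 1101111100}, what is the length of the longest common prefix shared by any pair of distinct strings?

9

Look for the deepest trie node that still has at least two words in its subtree.
e.g. "1101001000" and "1101001001" share the prefix "110100100" of length 9; no pair shares a longer one.
Longest shared-prefix length: 9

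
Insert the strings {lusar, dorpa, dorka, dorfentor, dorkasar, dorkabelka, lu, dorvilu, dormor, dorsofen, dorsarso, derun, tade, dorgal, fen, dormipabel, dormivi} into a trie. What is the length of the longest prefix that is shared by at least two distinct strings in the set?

5

Equivalently: take the maximum, over all pairs, of their longest common prefix length.
e.g. "dorka" and "dorkabelka" share the prefix "dorka" of length 5; no pair shares a longer one.
Longest shared-prefix length: 5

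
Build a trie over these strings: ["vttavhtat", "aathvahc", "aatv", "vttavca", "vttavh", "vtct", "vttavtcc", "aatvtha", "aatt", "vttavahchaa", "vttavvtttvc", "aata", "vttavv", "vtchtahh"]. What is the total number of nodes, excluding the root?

47

Trace insertions, counting only characters that open a new branch:
  "vttavhtat" → 9 new (v, t, t, a, v, h, t, a, t)
  "aathvahc" → 8 new (a, a, t, h, v, a, h, c)
  "aatv" → prefix "aat" already present; 1 new (v)
  "vttavca" → prefix "vttav" already present; 2 new (c, a)
  "vttavh" → prefix "vttavh" already present; 0 new (none)
  "vtct" → prefix "vt" already present; 2 new (c, t)
  "vttavtcc" → prefix "vttav" already present; 3 new (t, c, c)
  "aatvtha" → prefix "aatv" already present; 3 new (t, h, a)
  "aatt" → prefix "aat" already present; 1 new (t)
  "vttavahchaa" → prefix "vttav" already present; 6 new (a, h, c, h, a, a)
  "vttavvtttvc" → prefix "vttav" already present; 6 new (v, t, t, t, v, c)
  "aata" → prefix "aat" already present; 1 new (a)
  "vttavv" → prefix "vttavv" already present; 0 new (none)
  "vtchtahh" → prefix "vtc" already present; 5 new (h, t, a, h, h)
Total nodes = 9 + 8 + 1 + 2 + 0 + 2 + 3 + 3 + 1 + 6 + 6 + 1 + 0 + 5 = 47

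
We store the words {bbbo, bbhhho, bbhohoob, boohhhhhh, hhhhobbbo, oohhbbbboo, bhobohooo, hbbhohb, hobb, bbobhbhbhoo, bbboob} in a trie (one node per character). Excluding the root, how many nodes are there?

Count nodes per top-level branch (shared prefixes stored once):
  'b'-branch (bbbo, bbboob, bbhhho, bbhohoob, bbobhbhbhoo, bhobohooo, boohhhhhh): 40 nodes
  'h'-branch (hbbhohb, hhhhobbbo, hobb): 18 nodes
  'o'-branch (oohhbbbboo): 10 nodes
Sum: 68

68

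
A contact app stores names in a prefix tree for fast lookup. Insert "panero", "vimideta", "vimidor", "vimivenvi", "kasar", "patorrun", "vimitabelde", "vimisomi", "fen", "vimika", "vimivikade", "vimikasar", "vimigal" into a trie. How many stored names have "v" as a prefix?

Filter for entries beginning with "v":
Words under "v": vimideta, vimidor, vimigal, vimika, vimikasar, vimisomi, vimitabelde, vimivenvi, vimivikade
Count: 9

9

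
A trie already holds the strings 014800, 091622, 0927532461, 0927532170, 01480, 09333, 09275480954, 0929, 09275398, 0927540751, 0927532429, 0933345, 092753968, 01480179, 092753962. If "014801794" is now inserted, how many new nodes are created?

"01480179" is already a path in the trie; the remaining "4" must be added.
Each of the 1 remaining characters creates one node.

1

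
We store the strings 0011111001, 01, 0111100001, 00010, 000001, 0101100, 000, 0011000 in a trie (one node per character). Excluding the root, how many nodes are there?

Count nodes per top-level branch (shared prefixes stored once):
  '0'-branch (000, 000001, 00010, 0011000, 0011111001, 01, 0101100, 0111100001): 33 nodes
Sum: 33

33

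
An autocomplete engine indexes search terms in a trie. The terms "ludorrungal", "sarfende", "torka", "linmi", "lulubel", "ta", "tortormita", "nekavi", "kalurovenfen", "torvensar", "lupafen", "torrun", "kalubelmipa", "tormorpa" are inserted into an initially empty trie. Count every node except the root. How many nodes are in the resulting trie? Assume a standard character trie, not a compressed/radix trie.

85

Trace insertions, counting only characters that open a new branch:
  "ludorrungal" → 11 new (l, u, d, o, r, r, u, n, g, a, l)
  "sarfende" → 8 new (s, a, r, f, e, n, d, e)
  "torka" → 5 new (t, o, r, k, a)
  "linmi" → prefix "l" already present; 4 new (i, n, m, i)
  "lulubel" → prefix "lu" already present; 5 new (l, u, b, e, l)
  "ta" → prefix "t" already present; 1 new (a)
  "tortormita" → prefix "tor" already present; 7 new (t, o, r, m, i, t, a)
  "nekavi" → 6 new (n, e, k, a, v, i)
  "kalurovenfen" → 12 new (k, a, l, u, r, o, v, e, n, f, e, n)
  "torvensar" → prefix "tor" already present; 6 new (v, e, n, s, a, r)
  "lupafen" → prefix "lu" already present; 5 new (p, a, f, e, n)
  "torrun" → prefix "tor" already present; 3 new (r, u, n)
  "kalubelmipa" → prefix "kalu" already present; 7 new (b, e, l, m, i, p, a)
  "tormorpa" → prefix "tor" already present; 5 new (m, o, r, p, a)
Total nodes = 11 + 8 + 5 + 4 + 5 + 1 + 7 + 6 + 12 + 6 + 5 + 3 + 7 + 5 = 85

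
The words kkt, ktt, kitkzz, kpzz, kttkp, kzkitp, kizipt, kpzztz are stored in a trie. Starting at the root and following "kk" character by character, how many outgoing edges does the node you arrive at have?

Follow the path "kk" to its node, then look at its outgoing edges.
Distinct next characters after "kk": t.
That node has 1 child edge.

1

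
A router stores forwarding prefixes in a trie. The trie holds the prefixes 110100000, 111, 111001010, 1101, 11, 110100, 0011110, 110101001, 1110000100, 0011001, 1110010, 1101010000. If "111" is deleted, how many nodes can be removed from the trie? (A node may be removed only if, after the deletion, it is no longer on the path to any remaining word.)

0

A node on "111"'s path can go only if nothing else ends at it or branches off below it.
Every node on "111" is still needed (e.g. by "111001010"), so nothing is freed.
Nodes removed: 0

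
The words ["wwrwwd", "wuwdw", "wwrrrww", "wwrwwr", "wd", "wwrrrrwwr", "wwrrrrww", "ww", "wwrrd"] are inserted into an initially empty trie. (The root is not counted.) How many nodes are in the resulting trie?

Count nodes per top-level branch (shared prefixes stored once):
  'w'-branch (wd, wuwdw, ww, wwrrd, wwrrrrww, wwrrrrwwr, wwrrrww, wwrwwd, wwrwwr): 21 nodes
Sum: 21

21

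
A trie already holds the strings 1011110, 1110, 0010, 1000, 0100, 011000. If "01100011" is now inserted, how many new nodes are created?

2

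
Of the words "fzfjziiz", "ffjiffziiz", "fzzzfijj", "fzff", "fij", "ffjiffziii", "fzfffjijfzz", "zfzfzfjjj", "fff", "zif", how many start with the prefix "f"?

Traverse to the node for "f", then collect every word in that subtree.
Matches: "fff", "ffjiffziii", "ffjiffziiz", "fij", "fzff", "fzfffjijfzz", "fzfjziiz", "fzzzfijj"
Count: 8

8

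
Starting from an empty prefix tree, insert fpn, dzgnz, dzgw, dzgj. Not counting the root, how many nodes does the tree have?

10

Trace insertions, counting only characters that open a new branch:
  "fpn" → 3 new (f, p, n)
  "dzgnz" → 5 new (d, z, g, n, z)
  "dzgw" → prefix "dzg" already present; 1 new (w)
  "dzgj" → prefix "dzg" already present; 1 new (j)
Total nodes = 3 + 5 + 1 + 1 = 10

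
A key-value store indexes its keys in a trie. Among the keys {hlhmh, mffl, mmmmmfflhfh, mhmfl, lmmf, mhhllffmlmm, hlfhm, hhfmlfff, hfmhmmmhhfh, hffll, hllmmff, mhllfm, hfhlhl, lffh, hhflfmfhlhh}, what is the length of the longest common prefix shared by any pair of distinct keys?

3

Equivalently: take the maximum, over all pairs, of their longest common prefix length.
e.g. "hhflfmfhlhh" and "hhfmlfff" share the prefix "hhf" of length 3; no pair shares a longer one.
Longest shared-prefix length: 3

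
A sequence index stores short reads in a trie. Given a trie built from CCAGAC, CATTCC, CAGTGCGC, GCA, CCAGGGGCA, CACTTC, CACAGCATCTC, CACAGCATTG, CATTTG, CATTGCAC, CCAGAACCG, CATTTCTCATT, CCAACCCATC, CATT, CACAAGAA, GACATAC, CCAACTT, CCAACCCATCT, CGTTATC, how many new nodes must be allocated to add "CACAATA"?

Walking "CACAATA" from the root, the first 5 characters ("CACAA") follow existing edges; "T" is the first miss.
Each of the 2 remaining characters creates one node.

2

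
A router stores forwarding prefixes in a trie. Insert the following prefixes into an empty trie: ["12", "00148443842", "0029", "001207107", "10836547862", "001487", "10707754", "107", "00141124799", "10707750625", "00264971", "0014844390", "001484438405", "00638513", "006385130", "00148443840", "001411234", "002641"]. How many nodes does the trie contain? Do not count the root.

68

Insert word by word; a character creates a node only if that edge doesn't already exist:
  "12" → 2 new (1, 2)
  "00148443842" → 11 new (0, 0, 1, 4, 8, 4, 4, 3, 8, 4, 2)
  "0029" → prefix "00" already present; 2 new (2, 9)
  "001207107" → prefix "001" already present; 6 new (2, 0, 7, 1, 0, 7)
  "10836547862" → prefix "1" already present; 10 new (0, 8, 3, 6, 5, 4, 7, 8, 6, 2)
  "001487" → prefix "00148" already present; 1 new (7)
  "10707754" → prefix "10" already present; 6 new (7, 0, 7, 7, 5, 4)
  "107" → prefix "107" already present; 0 new (none)
  "00141124799" → prefix "0014" already present; 7 new (1, 1, 2, 4, 7, 9, 9)
  "10707750625" → prefix "1070775" already present; 4 new (0, 6, 2, 5)
  "00264971" → prefix "002" already present; 5 new (6, 4, 9, 7, 1)
  "0014844390" → prefix "00148443" already present; 2 new (9, 0)
  "001484438405" → prefix "0014844384" already present; 2 new (0, 5)
  "00638513" → prefix "00" already present; 6 new (6, 3, 8, 5, 1, 3)
  "006385130" → prefix "00638513" already present; 1 new (0)
  "00148443840" → prefix "00148443840" already present; 0 new (none)
  "001411234" → prefix "0014112" already present; 2 new (3, 4)
  "002641" → prefix "00264" already present; 1 new (1)
Total nodes = 2 + 11 + 2 + 6 + 10 + 1 + 6 + 0 + 7 + 4 + 5 + 2 + 2 + 6 + 1 + 0 + 2 + 1 = 68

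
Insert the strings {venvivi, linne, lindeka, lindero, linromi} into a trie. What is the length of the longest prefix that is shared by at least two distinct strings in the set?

5

Equivalently: take the maximum, over all pairs, of their longest common prefix length.
e.g. "lindeka" and "lindero" share the prefix "linde" of length 5; no pair shares a longer one.
Longest shared-prefix length: 5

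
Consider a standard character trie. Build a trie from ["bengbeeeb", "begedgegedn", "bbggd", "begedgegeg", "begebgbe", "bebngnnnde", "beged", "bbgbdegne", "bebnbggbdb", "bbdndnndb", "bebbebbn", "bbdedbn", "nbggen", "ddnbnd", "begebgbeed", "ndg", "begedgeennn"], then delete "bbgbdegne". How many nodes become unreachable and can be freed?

A node on "bbgbdegne"'s path can go only if nothing else ends at it or branches off below it.
The suffix "bdegne" (6 nodes) is used only by "bbgbdegne"; the node for "bbg" still has the child "g", so pruning stops there.
Nodes removed: 6

6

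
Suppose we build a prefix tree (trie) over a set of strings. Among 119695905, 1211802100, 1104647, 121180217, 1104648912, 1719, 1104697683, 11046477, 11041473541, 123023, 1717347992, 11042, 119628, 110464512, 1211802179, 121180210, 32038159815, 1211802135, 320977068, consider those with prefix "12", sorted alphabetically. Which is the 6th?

123023

DFS of the "12" subtree visits, in order: "121180210", "1211802100", "1211802135", "121180217", "1211802179", "123023"
The 6th is 123023.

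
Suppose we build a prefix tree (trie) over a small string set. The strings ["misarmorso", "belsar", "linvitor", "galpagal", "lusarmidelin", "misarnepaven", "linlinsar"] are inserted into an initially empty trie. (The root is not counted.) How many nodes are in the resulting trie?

56

Count nodes per top-level branch (shared prefixes stored once):
  'b'-branch (belsar): 6 nodes
  'g'-branch (galpagal): 8 nodes
  'l'-branch (linlinsar, linvitor, lusarmidelin): 25 nodes
  'm'-branch (misarmorso, misarnepaven): 17 nodes
Sum: 56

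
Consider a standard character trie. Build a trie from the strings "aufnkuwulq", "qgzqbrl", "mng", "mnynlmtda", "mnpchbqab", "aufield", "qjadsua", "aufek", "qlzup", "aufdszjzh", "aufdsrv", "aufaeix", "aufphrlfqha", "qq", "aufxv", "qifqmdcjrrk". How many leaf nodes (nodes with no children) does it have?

16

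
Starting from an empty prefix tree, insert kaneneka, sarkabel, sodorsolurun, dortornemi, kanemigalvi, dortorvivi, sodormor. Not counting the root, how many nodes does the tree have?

51

Trace insertions, counting only characters that open a new branch:
  "kaneneka" → 8 new (k, a, n, e, n, e, k, a)
  "sarkabel" → 8 new (s, a, r, k, a, b, e, l)
  "sodorsolurun" → prefix "s" already present; 11 new (o, d, o, r, s, o, l, u, r, u, n)
  "dortornemi" → 10 new (d, o, r, t, o, r, n, e, m, i)
  "kanemigalvi" → prefix "kane" already present; 7 new (m, i, g, a, l, v, i)
  "dortorvivi" → prefix "dortor" already present; 4 new (v, i, v, i)
  "sodormor" → prefix "sodor" already present; 3 new (m, o, r)
Total nodes = 8 + 8 + 11 + 10 + 7 + 4 + 3 = 51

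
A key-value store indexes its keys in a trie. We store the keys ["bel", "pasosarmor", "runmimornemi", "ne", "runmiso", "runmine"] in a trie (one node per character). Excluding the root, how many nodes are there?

31

Trie structure (* marks end of a word):
(root)
├─ b
│  └─ e
│     └─ l *
├─ n
│  └─ e *
├─ p
│  └─ a
│     └─ s
│        └─ o
│           └─ s
│              └─ a
│                 └─ r
│                    └─ m
│                       └─ o
│                          └─ r *
└─ r
   └─ u
      └─ n
         └─ m
            └─ i
               ├─ m
               │  └─ o
               │     └─ r
               │        └─ n
               │           └─ e
               │              └─ m
               │                 └─ i *
               ├─ n
               │  └─ e *
               └─ s
                  └─ o *
Counting every labelled node above: 31.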